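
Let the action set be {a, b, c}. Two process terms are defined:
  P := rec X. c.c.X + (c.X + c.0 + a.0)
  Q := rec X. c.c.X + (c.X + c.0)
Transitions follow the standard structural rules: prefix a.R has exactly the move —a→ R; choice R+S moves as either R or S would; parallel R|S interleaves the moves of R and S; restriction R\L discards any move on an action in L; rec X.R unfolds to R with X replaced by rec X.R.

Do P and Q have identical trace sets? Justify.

P's transition system — 3 states:
  p0 = rec X. c.c.X + (c.X + c.0 + a.0) ⊢ --a--▸ p1, --c--▸ p0, --c--▸ p1, --c--▸ p2
  p1 = 0 ⊢ (no moves)
  p2 = c.(rec X. c.c.X + (c.X + c.0 + a.0)) ⊢ --c--▸ p0
Q's transition system — 3 states:
  q0 = rec X. c.c.X + (c.X + c.0) ⊢ --c--▸ q0, --c--▸ q1, --c--▸ q2
  q1 = 0 ⊢ (no moves)
  q2 = c.(rec X. c.c.X + (c.X + c.0)) ⊢ --c--▸ q0
Executing a from P (initial set {p0}):
  [1] a ⇒ {p1}
  ✓ P
Executing a from Q (initial set {q0}):
  [1] a ⇒ ∅  — Q cannot continue

NO — witness ⟨a⟩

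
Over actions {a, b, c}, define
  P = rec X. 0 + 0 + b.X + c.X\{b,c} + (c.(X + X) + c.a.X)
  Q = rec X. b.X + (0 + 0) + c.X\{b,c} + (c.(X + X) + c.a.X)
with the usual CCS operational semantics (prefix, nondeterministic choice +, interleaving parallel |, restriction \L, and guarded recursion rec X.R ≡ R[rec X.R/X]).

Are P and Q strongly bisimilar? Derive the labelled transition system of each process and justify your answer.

P's transition system — 4 states:
  u0 = rec X. 0 + 0 + b.X + c.X\{b,c} + (c.(X + X) + c.a.X) :: -b-> u0, -c-> u1, -c-> u2, -c-> u3
  u1 = (rec X. 0 + 0 + b.X + c.X\{b,c} + (c.(X + X) + c.a.X)) + (rec X. 0 + 0 + b.X + c.X\{b,c} + (c.(X + X) + c.a.X)) :: -b-> u0, -c-> u1, -c-> u2, -c-> u3
  u2 = (rec X. 0 + 0 + b.X + c.X\{b,c} + (c.(X + X) + c.a.X))\{b,c} :: stopped
  u3 = a.(rec X. 0 + 0 + b.X + c.X\{b,c} + (c.(X + X) + c.a.X)) :: -a-> u0
Q's transition system — 4 states:
  v0 = rec X. b.X + (0 + 0) + c.X\{b,c} + (c.(X + X) + c.a.X) :: -b-> v0, -c-> v1, -c-> v2, -c-> v3
  v1 = (rec X. b.X + (0 + 0) + c.X\{b,c} + (c.(X + X) + c.a.X)) + (rec X. b.X + (0 + 0) + c.X\{b,c} + (c.(X + X) + c.a.X)) :: -b-> v0, -c-> v1, -c-> v2, -c-> v3
  v2 = (rec X. b.X + (0 + 0) + c.X\{b,c} + (c.(X + X) + c.a.X))\{b,c} :: stopped
  v3 = a.(rec X. b.X + (0 + 0) + c.X\{b,c} + (c.(X + X) + c.a.X)) :: -a-> v0
Coarsest stable partition (strong bisimilarity classes):
  B0 = {u0, u1, v0, v1}
  B1 = {u3, v3}
  B2 = {u2, v2}
u0 ∈ B0, v0 ∈ B0 → same block

YES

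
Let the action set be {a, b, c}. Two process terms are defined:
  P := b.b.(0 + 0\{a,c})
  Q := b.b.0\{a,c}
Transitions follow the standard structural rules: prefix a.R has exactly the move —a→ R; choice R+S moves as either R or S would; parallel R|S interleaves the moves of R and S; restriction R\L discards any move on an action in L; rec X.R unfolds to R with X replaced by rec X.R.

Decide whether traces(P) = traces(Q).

Reachable graph of P (3 states):
  u0 = b.b.(0 + 0\{a,c}) :: --b--▸ u1
  u1 = b.(0 + 0\{a,c}) :: --b--▸ u2
  u2 = 0 + 0\{a,c} :: ∅
Reachable graph of Q (3 states):
  v0 = b.b.0\{a,c} :: --b--▸ v1
  v1 = b.0\{a,c} :: --b--▸ v2
  v2 = 0\{a,c} :: ∅
Partition-refinement fixed point:
  B0 = {u0, v0}
  B1 = {u1, v1}
  B2 = {u2, v2}
u0 ∈ B0, v0 ∈ B0 → same block
Bisimilar ⇒ trace-equivalent.

traces(P) = traces(Q)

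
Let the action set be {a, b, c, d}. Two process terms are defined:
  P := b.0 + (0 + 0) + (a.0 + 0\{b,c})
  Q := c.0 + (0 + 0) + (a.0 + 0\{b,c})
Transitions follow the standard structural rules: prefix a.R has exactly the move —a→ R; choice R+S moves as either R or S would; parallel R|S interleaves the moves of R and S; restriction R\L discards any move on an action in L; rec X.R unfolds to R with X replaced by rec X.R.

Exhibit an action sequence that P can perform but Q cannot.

Reachable graph of P (2 states):
  u0 = b.0 + (0 + 0) + (a.0 + 0\{b,c}) has moves -a-> u1, -b-> u1
  u1 = 0 has moves (no moves)
Reachable graph of Q (2 states):
  v0 = c.0 + (0 + 0) + (a.0 + 0\{b,c}) has moves -a-> v1, -c-> v1
  v1 = 0 has moves (no moves)
Run σ = ⟨b⟩ on P: start {u0}
  [1] b ⇒ {u1}
  P completes σ.
Run σ = ⟨b⟩ on Q: start {v0}
  [1] b ⇒ ∅ (Q stuck)

b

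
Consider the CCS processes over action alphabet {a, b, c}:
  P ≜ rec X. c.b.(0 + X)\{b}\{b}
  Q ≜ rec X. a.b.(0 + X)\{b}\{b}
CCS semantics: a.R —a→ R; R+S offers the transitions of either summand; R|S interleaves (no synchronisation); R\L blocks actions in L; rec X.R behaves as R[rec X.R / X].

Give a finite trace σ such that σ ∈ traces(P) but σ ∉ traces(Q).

LTS(P): 4 reachable states
  u0 = rec X. c.b.(0 + X)\{b}\{b} | ··c··> u1
  u1 = b.(0 + (rec X. c.b.(0 + X)\{b}\{b}))\{b}\{b} | ··b··> u2
  u2 = (0 + (rec X. c.b.(0 + X)\{b}\{b}))\{b}\{b} | ··c··> u3
  u3 = (b.(0 + (rec X. c.b.(0 + X)\{b}\{b}))\{b}\{b})\{b}\{b} | (no moves)
LTS(Q): 4 reachable states
  v0 = rec X. a.b.(0 + X)\{b}\{b} | ··a··> v1
  v1 = b.(0 + (rec X. a.b.(0 + X)\{b}\{b}))\{b}\{b} | ··b··> v2
  v2 = (0 + (rec X. a.b.(0 + X)\{b}\{b}))\{b}\{b} | ··a··> v3
  v3 = (b.(0 + (rec X. a.b.(0 + X)\{b}\{b}))\{b}\{b})\{b}\{b} | (no moves)
Trace ⟨c⟩ through P, begin at {u0}:
  after c @ step 1: {u1}
  P completes σ.
Trace ⟨c⟩ through Q, begin at {v0}:
  after c @ step 1: ∅ (Q stuck)

c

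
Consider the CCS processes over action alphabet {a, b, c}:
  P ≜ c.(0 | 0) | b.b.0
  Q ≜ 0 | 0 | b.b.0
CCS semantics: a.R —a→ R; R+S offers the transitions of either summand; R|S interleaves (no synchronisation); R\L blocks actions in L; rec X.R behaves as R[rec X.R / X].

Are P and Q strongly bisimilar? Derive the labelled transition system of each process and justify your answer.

LTS(P): 6 reachable states
  p0 = c.(0 | 0) | b.b.0 ⊢ ··b··> p1, ··c··> p2
  p1 = c.(0 | 0) | b.0 ⊢ ··b··> p3, ··c··> p4
  p2 = 0 | 0 | b.b.0 ⊢ ··b··> p4
  p3 = c.(0 | 0) | 0 ⊢ ··c··> p5
  p4 = 0 | 0 | b.0 ⊢ ··b··> p5
  p5 = 0 | 0 | 0 ⊢ ∅
LTS(Q): 3 reachable states
  q0 = 0 | 0 | b.b.0 ⊢ ··b··> q1
  q1 = 0 | 0 | b.0 ⊢ ··b··> q2
  q2 = 0 | 0 | 0 ⊢ ∅
Partition-refinement fixed point:
  B0 = {p0}
  B1 = {p1}
  B2 = {p4, q1}
  B3 = {p5, q2}
  B4 = {p3}
  B5 = {p2, q0}
p0 ∈ B0, q0 ∈ B5 → different blocks

NO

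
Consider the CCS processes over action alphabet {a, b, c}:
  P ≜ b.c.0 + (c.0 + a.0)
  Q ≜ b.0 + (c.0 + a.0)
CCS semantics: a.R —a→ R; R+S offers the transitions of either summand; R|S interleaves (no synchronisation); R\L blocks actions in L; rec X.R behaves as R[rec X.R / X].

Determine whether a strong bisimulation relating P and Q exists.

LTS(P): 3 reachable states
  p0 = b.c.0 + (c.0 + a.0) ⊢ —a→ p1, —b→ p2, —c→ p1
  p1 = 0 ⊢ (no moves)
  p2 = c.0 ⊢ —c→ p1
LTS(Q): 2 reachable states
  q0 = b.0 + (c.0 + a.0) ⊢ —a→ q1, —b→ q1, —c→ q1
  q1 = 0 ⊢ (no moves)
Coarsest stable partition (strong bisimilarity classes):
  B0 = {p0}
  B1 = {p1, q1}
  B2 = {p2}
  B3 = {q0}
p0 ∈ B0, q0 ∈ B3 → different blocks

not bisimilar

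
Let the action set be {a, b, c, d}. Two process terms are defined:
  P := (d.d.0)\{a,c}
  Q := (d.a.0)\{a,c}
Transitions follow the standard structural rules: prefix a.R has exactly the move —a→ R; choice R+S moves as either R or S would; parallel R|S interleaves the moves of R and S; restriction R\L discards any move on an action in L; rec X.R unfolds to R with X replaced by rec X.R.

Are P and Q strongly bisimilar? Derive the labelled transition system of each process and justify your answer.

Reachable graph of P (3 states):
  s0 = (d.d.0)\{a,c} → --d--▸ s1
  s1 = (d.0)\{a,c} → --d--▸ s2
  s2 = 0\{a,c} → deadlocked
Reachable graph of Q (2 states):
  t0 = (d.a.0)\{a,c} → --d--▸ t1
  t1 = (a.0)\{a,c} → deadlocked
Bisimilarity quotient blocks:
  B0 = {s0}
  B1 = {s1, t0}
  B2 = {s2, t1}
s0 ∈ B0, t0 ∈ B1 → different blocks

NO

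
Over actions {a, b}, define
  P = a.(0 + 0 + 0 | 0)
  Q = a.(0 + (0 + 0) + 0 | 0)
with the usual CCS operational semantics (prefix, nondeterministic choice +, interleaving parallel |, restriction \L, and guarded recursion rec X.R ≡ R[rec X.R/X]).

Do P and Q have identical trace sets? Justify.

YES

LTS(P): 2 reachable states
  m0 = a.(0 + 0 + 0 | 0) → -a-> m1
  m1 = 0 + 0 + 0 | 0 → stopped
LTS(Q): 2 reachable states
  n0 = a.(0 + (0 + 0) + 0 | 0) → -a-> n1
  n1 = 0 + (0 + 0) + 0 | 0 → stopped
Partition-refinement fixed point:
  B0 = {m0, n0}
  B1 = {m1, n1}
m0 ∈ B0, n0 ∈ B0 → same block
Bisimilar ⇒ trace-equivalent.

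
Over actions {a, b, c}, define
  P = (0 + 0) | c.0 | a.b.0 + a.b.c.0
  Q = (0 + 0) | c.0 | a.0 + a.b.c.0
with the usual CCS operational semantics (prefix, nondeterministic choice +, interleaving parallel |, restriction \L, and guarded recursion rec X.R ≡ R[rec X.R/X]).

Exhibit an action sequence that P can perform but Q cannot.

acb

Reachable graph of P (9 states):
  u0 = (0 + 0) | c.0 | a.b.0 + a.b.c.0 has moves ··a··> u1, ··a··> u2, ··c··> u3
  u1 = (0 + 0) | c.0 | b.0 has moves ··b··> u4, ··c··> u5
  u2 = b.c.0 has moves ··b··> u6
  u3 = (0 + 0) | 0 | a.b.0 has moves ··a··> u5
  u4 = (0 + 0) | c.0 | 0 has moves ··c··> u7
  u5 = (0 + 0) | 0 | b.0 has moves ··b··> u7
  u6 = c.0 has moves ··c··> u8
  u7 = (0 + 0) | 0 | 0 has moves ∅
  u8 = 0 has moves ∅
Reachable graph of Q (7 states):
  v0 = (0 + 0) | c.0 | a.0 + a.b.c.0 has moves ··a··> v1, ··a··> v2, ··c··> v3
  v1 = (0 + 0) | c.0 | 0 has moves ··c··> v4
  v2 = b.c.0 has moves ··b··> v5
  v3 = (0 + 0) | 0 | a.0 has moves ··a··> v4
  v4 = (0 + 0) | 0 | 0 has moves ∅
  v5 = c.0 has moves ··c··> v6
  v6 = 0 has moves ∅
Executing acb from P (initial set {u0}):
  after a @ step 1: {u1, u2}
  after c @ step 2: {u5}
  after b @ step 3: {u7}
  P completes σ.
Executing acb from Q (initial set {v0}):
  after a @ step 1: {v1, v2}
  after c @ step 2: {v4}
  after b @ step 3: ∅ (Q stuck)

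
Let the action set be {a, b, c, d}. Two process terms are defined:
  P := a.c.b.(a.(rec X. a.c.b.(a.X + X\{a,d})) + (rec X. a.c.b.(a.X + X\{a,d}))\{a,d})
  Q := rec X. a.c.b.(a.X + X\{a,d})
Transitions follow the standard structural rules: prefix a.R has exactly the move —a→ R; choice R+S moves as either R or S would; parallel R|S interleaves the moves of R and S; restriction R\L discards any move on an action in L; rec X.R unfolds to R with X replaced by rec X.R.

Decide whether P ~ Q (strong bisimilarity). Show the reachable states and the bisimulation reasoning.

bisimilar

LTS(P): 5 reachable states
  p0 = a.c.b.(a.(rec X. a.c.b.(a.X + X\{a,d})) + (rec X. a.c.b.(a.X + X\{a,d}))\{a,d}) ⊢ —a→ p1
  p1 = c.b.(a.(rec X. a.c.b.(a.X + X\{a,d})) + (rec X. a.c.b.(a.X + X\{a,d}))\{a,d}) ⊢ —c→ p2
  p2 = b.(a.(rec X. a.c.b.(a.X + X\{a,d})) + (rec X. a.c.b.(a.X + X\{a,d}))\{a,d}) ⊢ —b→ p3
  p3 = a.(rec X. a.c.b.(a.X + X\{a,d})) + (rec X. a.c.b.(a.X + X\{a,d}))\{a,d} ⊢ —a→ p4
  p4 = rec X. a.c.b.(a.X + X\{a,d}) ⊢ —a→ p1
LTS(Q): 4 reachable states
  q0 = rec X. a.c.b.(a.X + X\{a,d}) ⊢ —a→ q1
  q1 = c.b.(a.(rec X. a.c.b.(a.X + X\{a,d})) + (rec X. a.c.b.(a.X + X\{a,d}))\{a,d}) ⊢ —c→ q2
  q2 = b.(a.(rec X. a.c.b.(a.X + X\{a,d})) + (rec X. a.c.b.(a.X + X\{a,d}))\{a,d}) ⊢ —b→ q3
  q3 = a.(rec X. a.c.b.(a.X + X\{a,d})) + (rec X. a.c.b.(a.X + X\{a,d}))\{a,d} ⊢ —a→ q0
Coarsest stable partition (strong bisimilarity classes):
  B0 = {p0, p4, q0}
  B1 = {p1, q1}
  B2 = {p2, q2}
  B3 = {p3, q3}
p0 ∈ B0, q0 ∈ B0 → same block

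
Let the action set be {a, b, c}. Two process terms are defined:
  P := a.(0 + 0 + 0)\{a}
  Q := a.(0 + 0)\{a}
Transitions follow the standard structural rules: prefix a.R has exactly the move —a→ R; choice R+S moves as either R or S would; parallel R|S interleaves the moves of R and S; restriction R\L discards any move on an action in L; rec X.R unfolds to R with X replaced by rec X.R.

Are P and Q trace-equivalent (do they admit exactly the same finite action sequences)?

LTS(P): 2 reachable states
  p0 = a.(0 + 0 + 0)\{a} | -a-> p1
  p1 = (0 + 0 + 0)\{a} | ·
LTS(Q): 2 reachable states
  q0 = a.(0 + 0)\{a} | -a-> q1
  q1 = (0 + 0)\{a} | ·
Bisimilarity quotient blocks:
  B0 = {p0, q0}
  B1 = {p1, q1}
p0 ∈ B0, q0 ∈ B0 → same block
Bisimilar ⇒ trace-equivalent.

YES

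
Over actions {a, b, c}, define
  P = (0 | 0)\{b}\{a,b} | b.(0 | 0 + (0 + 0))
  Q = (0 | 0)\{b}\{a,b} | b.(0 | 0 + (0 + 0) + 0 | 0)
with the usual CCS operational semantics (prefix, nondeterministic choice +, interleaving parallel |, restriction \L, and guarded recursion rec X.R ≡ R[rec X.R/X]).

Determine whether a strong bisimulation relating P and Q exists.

LTS(P): 2 reachable states
  p0 = (0 | 0)\{b}\{a,b} | b.(0 | 0 + (0 + 0)) | —b→ p1
  p1 = (0 | 0)\{b}\{a,b} | (0 | 0 + (0 + 0)) | deadlocked
LTS(Q): 2 reachable states
  q0 = (0 | 0)\{b}\{a,b} | b.(0 | 0 + (0 + 0) + 0 | 0) | —b→ q1
  q1 = (0 | 0)\{b}\{a,b} | (0 | 0 + (0 + 0) + 0 | 0) | deadlocked
Bisimilarity quotient blocks:
  B0 = {p0, q0}
  B1 = {p1, q1}
p0 ∈ B0, q0 ∈ B0 → same block

P ~ Q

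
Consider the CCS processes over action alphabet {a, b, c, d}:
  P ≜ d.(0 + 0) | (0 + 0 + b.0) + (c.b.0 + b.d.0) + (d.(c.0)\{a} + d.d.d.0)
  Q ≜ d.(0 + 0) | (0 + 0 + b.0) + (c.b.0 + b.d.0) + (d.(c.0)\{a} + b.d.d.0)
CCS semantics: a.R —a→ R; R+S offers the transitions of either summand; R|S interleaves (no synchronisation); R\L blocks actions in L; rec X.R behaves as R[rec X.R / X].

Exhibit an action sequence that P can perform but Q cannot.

dd

LTS(P): 10 reachable states
  m0 = d.(0 + 0) | (0 + 0 + b.0) + (c.b.0 + b.d.0) + (d.(c.0)\{a} + d.d.d.0) → —b→ m1, —b→ m2, —c→ m3, —d→ m4, —d→ m5, —d→ m6
  m1 = d.(0 + 0) | 0 → —d→ m7
  m2 = d.0 → —d→ m8
  m3 = b.0 → —b→ m8
  m4 = (0 + 0) | (0 + 0 + b.0) → —b→ m7
  m5 = (c.0)\{a} → —c→ m9
  m6 = d.d.0 → —d→ m2
  m7 = (0 + 0) | 0 → stopped
  m8 = 0 → stopped
  m9 = 0\{a} → stopped
LTS(Q): 10 reachable states
  n0 = d.(0 + 0) | (0 + 0 + b.0) + (c.b.0 + b.d.0) + (d.(c.0)\{a} + b.d.d.0) → —b→ n1, —b→ n2, —b→ n3, —c→ n4, —d→ n5, —d→ n6
  n1 = d.(0 + 0) | 0 → —d→ n7
  n2 = d.0 → —d→ n8
  n3 = d.d.0 → —d→ n2
  n4 = b.0 → —b→ n8
  n5 = (0 + 0) | (0 + 0 + b.0) → —b→ n7
  n6 = (c.0)\{a} → —c→ n9
  n7 = (0 + 0) | 0 → stopped
  n8 = 0 → stopped
  n9 = 0\{a} → stopped
Executing dd from P (initial set {m0}):
  after d @ step 1: {m4, m5, m6}
  after d @ step 2: {m2}
  P completes σ.
Executing dd from Q (initial set {n0}):
  after d @ step 1: {n5, n6}
  after d @ step 2: ∅  — Q cannot continue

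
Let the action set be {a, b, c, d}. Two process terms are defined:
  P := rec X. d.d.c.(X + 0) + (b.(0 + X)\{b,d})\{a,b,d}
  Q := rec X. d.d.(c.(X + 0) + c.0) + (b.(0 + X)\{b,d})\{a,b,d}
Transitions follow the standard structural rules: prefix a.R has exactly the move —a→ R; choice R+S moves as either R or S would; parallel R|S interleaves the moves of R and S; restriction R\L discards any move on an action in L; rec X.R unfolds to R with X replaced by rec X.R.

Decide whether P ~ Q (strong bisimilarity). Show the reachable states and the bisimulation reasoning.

LTS(P): 4 reachable states
  p0 = rec X. d.d.c.(X + 0) + (b.(0 + X)\{b,d})\{a,b,d} | --d--▸ p1
  p1 = d.c.((rec X. d.d.c.(X + 0) + (b.(0 + X)\{b,d})\{a,b,d}) + 0) | --d--▸ p2
  p2 = c.((rec X. d.d.c.(X + 0) + (b.(0 + X)\{b,d})\{a,b,d}) + 0) | --c--▸ p3
  p3 = (rec X. d.d.c.(X + 0) + (b.(0 + X)\{b,d})\{a,b,d}) + 0 | --d--▸ p1
LTS(Q): 5 reachable states
  q0 = rec X. d.d.(c.(X + 0) + c.0) + (b.(0 + X)\{b,d})\{a,b,d} | --d--▸ q1
  q1 = d.(c.((rec X. d.d.(c.(X + 0) + c.0) + (b.(0 + X)\{b,d})\{a,b,d}) + 0) + c.0) | --d--▸ q2
  q2 = c.((rec X. d.d.(c.(X + 0) + c.0) + (b.(0 + X)\{b,d})\{a,b,d}) + 0) + c.0 | --c--▸ q3, --c--▸ q4
  q3 = (rec X. d.d.(c.(X + 0) + c.0) + (b.(0 + X)\{b,d})\{a,b,d}) + 0 | --d--▸ q1
  q4 = 0 | stopped
Coarsest stable partition (strong bisimilarity classes):
  B0 = {p0, p3}
  B1 = {p1}
  B2 = {p2}
  B3 = {q0, q3}
  B4 = {q1}
  B5 = {q2}
  B6 = {q4}
p0 ∈ B0, q0 ∈ B3 → different blocks

NO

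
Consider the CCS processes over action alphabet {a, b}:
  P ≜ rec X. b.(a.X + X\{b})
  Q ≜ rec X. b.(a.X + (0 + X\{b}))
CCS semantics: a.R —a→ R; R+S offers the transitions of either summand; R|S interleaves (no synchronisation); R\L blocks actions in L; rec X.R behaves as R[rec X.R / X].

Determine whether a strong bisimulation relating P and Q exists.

LTS(P): 2 reachable states
  u0 = rec X. b.(a.X + X\{b}) :: -b-> u1
  u1 = a.(rec X. b.(a.X + X\{b})) + (rec X. b.(a.X + X\{b}))\{b} :: -a-> u0
LTS(Q): 2 reachable states
  v0 = rec X. b.(a.X + (0 + X\{b})) :: -b-> v1
  v1 = a.(rec X. b.(a.X + (0 + X\{b}))) + (0 + (rec X. b.(a.X + (0 + X\{b})))\{b}) :: -a-> v0
Partition-refinement fixed point:
  B0 = {u0, v0}
  B1 = {u1, v1}
u0 ∈ B0, v0 ∈ B0 → same block

bisimilar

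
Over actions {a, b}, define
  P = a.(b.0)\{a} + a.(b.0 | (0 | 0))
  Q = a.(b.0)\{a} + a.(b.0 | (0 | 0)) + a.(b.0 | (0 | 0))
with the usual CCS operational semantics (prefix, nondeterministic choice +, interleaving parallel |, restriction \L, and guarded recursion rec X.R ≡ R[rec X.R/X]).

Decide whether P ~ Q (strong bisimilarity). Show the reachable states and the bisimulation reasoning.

bisimilar

Reachable graph of P (5 states):
  m0 = a.(b.0)\{a} + a.(b.0 | (0 | 0)) has moves ··a··> m1, ··a··> m2
  m1 = (b.0)\{a} has moves ··b··> m3
  m2 = b.0 | (0 | 0) has moves ··b··> m4
  m3 = 0\{a} has moves stopped
  m4 = 0 | (0 | 0) has moves stopped
Reachable graph of Q (5 states):
  n0 = a.(b.0)\{a} + a.(b.0 | (0 | 0)) + a.(b.0 | (0 | 0)) has moves ··a··> n1, ··a··> n2
  n1 = (b.0)\{a} has moves ··b··> n3
  n2 = b.0 | (0 | 0) has moves ··b··> n4
  n3 = 0\{a} has moves stopped
  n4 = 0 | (0 | 0) has moves stopped
Coarsest stable partition (strong bisimilarity classes):
  B0 = {m0, n0}
  B1 = {m1, m2, n1, n2}
  B2 = {m3, m4, n3, n4}
m0 ∈ B0, n0 ∈ B0 → same block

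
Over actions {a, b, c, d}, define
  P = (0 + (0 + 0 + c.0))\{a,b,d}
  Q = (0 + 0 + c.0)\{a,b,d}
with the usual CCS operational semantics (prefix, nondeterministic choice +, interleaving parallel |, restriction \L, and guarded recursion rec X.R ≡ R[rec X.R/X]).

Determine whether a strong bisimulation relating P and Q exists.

bisimilar

P's transition system — 2 states:
  p0 = (0 + (0 + 0 + c.0))\{a,b,d} → —c→ p1
  p1 = 0\{a,b,d} → (no moves)
Q's transition system — 2 states:
  q0 = (0 + 0 + c.0)\{a,b,d} → —c→ q1
  q1 = 0\{a,b,d} → (no moves)
Bisimilarity quotient blocks:
  B0 = {p0, q0}
  B1 = {p1, q1}
p0 ∈ B0, q0 ∈ B0 → same block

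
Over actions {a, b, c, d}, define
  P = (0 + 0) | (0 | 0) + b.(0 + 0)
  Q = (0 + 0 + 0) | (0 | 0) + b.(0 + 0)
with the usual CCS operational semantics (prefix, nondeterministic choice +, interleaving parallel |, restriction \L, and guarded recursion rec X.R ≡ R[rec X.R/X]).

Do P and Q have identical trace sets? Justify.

trace-equivalent

P's transition system — 2 states:
  m0 = (0 + 0) | (0 | 0) + b.(0 + 0) has moves --b--▸ m1
  m1 = 0 + 0 has moves stopped
Q's transition system — 2 states:
  n0 = (0 + 0 + 0) | (0 | 0) + b.(0 + 0) has moves --b--▸ n1
  n1 = 0 + 0 has moves stopped
Partition-refinement fixed point:
  B0 = {m0, n0}
  B1 = {m1, n1}
m0 ∈ B0, n0 ∈ B0 → same block
Bisimilar ⇒ trace-equivalent.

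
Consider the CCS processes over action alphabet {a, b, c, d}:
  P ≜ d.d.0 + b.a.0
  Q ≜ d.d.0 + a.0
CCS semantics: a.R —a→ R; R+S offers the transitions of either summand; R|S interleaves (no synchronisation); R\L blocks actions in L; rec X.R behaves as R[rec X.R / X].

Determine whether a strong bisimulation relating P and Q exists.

Reachable graph of P (4 states):
  u0 = d.d.0 + b.a.0 → --b--▸ u1, --d--▸ u2
  u1 = a.0 → --a--▸ u3
  u2 = d.0 → --d--▸ u3
  u3 = 0 → deadlocked
Reachable graph of Q (3 states):
  v0 = d.d.0 + a.0 → --a--▸ v1, --d--▸ v2
  v1 = 0 → deadlocked
  v2 = d.0 → --d--▸ v1
Coarsest stable partition (strong bisimilarity classes):
  B0 = {u0}
  B1 = {u2, v2}
  B2 = {u3, v1}
  B3 = {u1}
  B4 = {v0}
u0 ∈ B0, v0 ∈ B4 → different blocks

not bisimilar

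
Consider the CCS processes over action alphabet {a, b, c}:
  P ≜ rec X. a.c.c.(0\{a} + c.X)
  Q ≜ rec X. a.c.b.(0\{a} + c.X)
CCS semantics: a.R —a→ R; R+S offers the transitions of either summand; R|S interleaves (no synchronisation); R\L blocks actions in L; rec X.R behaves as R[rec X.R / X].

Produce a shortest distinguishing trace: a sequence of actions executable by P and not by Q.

P's transition system — 4 states:
  m0 = rec X. a.c.c.(0\{a} + c.X) | =a=> m1
  m1 = c.c.(0\{a} + c.(rec X. a.c.c.(0\{a} + c.X))) | =c=> m2
  m2 = c.(0\{a} + c.(rec X. a.c.c.(0\{a} + c.X))) | =c=> m3
  m3 = 0\{a} + c.(rec X. a.c.c.(0\{a} + c.X)) | =c=> m0
Q's transition system — 4 states:
  n0 = rec X. a.c.b.(0\{a} + c.X) | =a=> n1
  n1 = c.b.(0\{a} + c.(rec X. a.c.b.(0\{a} + c.X))) | =c=> n2
  n2 = b.(0\{a} + c.(rec X. a.c.b.(0\{a} + c.X))) | =b=> n3
  n3 = 0\{a} + c.(rec X. a.c.b.(0\{a} + c.X)) | =c=> n0
Run σ = ⟨acc⟩ on P: start {m0}
  after a @ step 1: {m1}
  after c @ step 2: {m2}
  after c @ step 3: {m3}
  ✓ P
Run σ = ⟨acc⟩ on Q: start {n0}
  after a @ step 1: {n1}
  after c @ step 2: {n2}
  after c @ step 3: no successor for Q

acc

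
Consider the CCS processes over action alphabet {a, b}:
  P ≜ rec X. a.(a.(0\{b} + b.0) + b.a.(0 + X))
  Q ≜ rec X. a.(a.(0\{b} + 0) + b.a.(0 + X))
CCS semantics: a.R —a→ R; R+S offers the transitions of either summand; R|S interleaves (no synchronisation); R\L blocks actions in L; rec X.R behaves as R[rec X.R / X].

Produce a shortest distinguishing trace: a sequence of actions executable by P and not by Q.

aab

LTS(P): 6 reachable states
  p0 = rec X. a.(a.(0\{b} + b.0) + b.a.(0 + X)) ⊢ ··a··> p1
  p1 = a.(0\{b} + b.0) + b.a.(0 + (rec X. a.(a.(0\{b} + b.0) + b.a.(0 + X)))) ⊢ ··a··> p2, ··b··> p3
  p2 = 0\{b} + b.0 ⊢ ··b··> p4
  p3 = a.(0 + (rec X. a.(a.(0\{b} + b.0) + b.a.(0 + X)))) ⊢ ··a··> p5
  p4 = 0 ⊢ ∅
  p5 = 0 + (rec X. a.(a.(0\{b} + b.0) + b.a.(0 + X))) ⊢ ··a··> p1
LTS(Q): 5 reachable states
  q0 = rec X. a.(a.(0\{b} + 0) + b.a.(0 + X)) ⊢ ··a··> q1
  q1 = a.(0\{b} + 0) + b.a.(0 + (rec X. a.(a.(0\{b} + 0) + b.a.(0 + X)))) ⊢ ··a··> q2, ··b··> q3
  q2 = 0\{b} + 0 ⊢ ∅
  q3 = a.(0 + (rec X. a.(a.(0\{b} + 0) + b.a.(0 + X)))) ⊢ ··a··> q4
  q4 = 0 + (rec X. a.(a.(0\{b} + 0) + b.a.(0 + X))) ⊢ ··a··> q1
Executing aab from P (initial set {p0}):
  [1] a ⇒ {p1}
  [2] a ⇒ {p2}
  [3] b ⇒ {p4}
  — P admits the full trace.
Executing aab from Q (initial set {q0}):
  [1] a ⇒ {q1}
  [2] a ⇒ {q2}
  [3] b ⇒ ∅  — Q cannot continue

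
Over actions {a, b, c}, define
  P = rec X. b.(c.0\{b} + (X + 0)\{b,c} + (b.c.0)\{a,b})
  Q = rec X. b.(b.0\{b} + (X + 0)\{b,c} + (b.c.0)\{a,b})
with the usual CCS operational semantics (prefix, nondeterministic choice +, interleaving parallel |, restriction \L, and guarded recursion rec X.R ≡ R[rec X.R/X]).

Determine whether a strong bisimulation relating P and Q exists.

P ≁ Q

Reachable graph of P (3 states):
  m0 = rec X. b.(c.0\{b} + (X + 0)\{b,c} + (b.c.0)\{a,b}) has moves —b→ m1
  m1 = c.0\{b} + ((rec X. b.(c.0\{b} + (X + 0)\{b,c} + (b.c.0)\{a,b})) + 0)\{b,c} + (b.c.0)\{a,b} has moves —c→ m2
  m2 = 0\{b} has moves (no moves)
Reachable graph of Q (3 states):
  n0 = rec X. b.(b.0\{b} + (X + 0)\{b,c} + (b.c.0)\{a,b}) has moves —b→ n1
  n1 = b.0\{b} + ((rec X. b.(b.0\{b} + (X + 0)\{b,c} + (b.c.0)\{a,b})) + 0)\{b,c} + (b.c.0)\{a,b} has moves —b→ n2
  n2 = 0\{b} has moves (no moves)
Coarsest stable partition (strong bisimilarity classes):
  B0 = {m0}
  B1 = {m1}
  B2 = {m2, n2}
  B3 = {n0}
  B4 = {n1}
m0 ∈ B0, n0 ∈ B3 → different blocks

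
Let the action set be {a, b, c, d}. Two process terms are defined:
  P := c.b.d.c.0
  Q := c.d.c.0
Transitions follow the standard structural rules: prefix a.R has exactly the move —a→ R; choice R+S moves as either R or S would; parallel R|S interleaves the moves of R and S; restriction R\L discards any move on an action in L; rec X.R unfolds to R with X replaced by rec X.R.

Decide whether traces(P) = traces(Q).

traces(P) ≠ traces(Q) — witness ⟨cb⟩

Reachable graph of P (5 states):
  s0 = c.b.d.c.0 → -c-> s1
  s1 = b.d.c.0 → -b-> s2
  s2 = d.c.0 → -d-> s3
  s3 = c.0 → -c-> s4
  s4 = 0 → ∅
Reachable graph of Q (4 states):
  t0 = c.d.c.0 → -c-> t1
  t1 = d.c.0 → -d-> t2
  t2 = c.0 → -c-> t3
  t3 = 0 → ∅
Executing cb from P (initial set {s0}):
  step 1 (c): {s1}
  step 2 (b): {s2}
  P completes σ.
Executing cb from Q (initial set {t0}):
  step 1 (c): {t1}
  step 2 (b): ∅  — Q cannot continue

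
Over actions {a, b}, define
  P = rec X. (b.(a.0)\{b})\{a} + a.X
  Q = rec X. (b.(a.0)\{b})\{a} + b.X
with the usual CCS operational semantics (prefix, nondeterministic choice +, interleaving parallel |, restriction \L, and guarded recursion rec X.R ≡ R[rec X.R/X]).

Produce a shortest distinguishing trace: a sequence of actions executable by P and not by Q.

a

LTS(P): 2 reachable states
  u0 = rec X. (b.(a.0)\{b})\{a} + a.X has moves --a--▸ u0, --b--▸ u1
  u1 = (a.0)\{b}\{a} has moves ·
LTS(Q): 2 reachable states
  v0 = rec X. (b.(a.0)\{b})\{a} + b.X has moves --b--▸ v0, --b--▸ v1
  v1 = (a.0)\{b}\{a} has moves ·
Executing a from P (initial set {u0}):
  step 1 (a): {u0}
  — P admits the full trace.
Executing a from Q (initial set {v0}):
  step 1 (a): ∅  — Q cannot continue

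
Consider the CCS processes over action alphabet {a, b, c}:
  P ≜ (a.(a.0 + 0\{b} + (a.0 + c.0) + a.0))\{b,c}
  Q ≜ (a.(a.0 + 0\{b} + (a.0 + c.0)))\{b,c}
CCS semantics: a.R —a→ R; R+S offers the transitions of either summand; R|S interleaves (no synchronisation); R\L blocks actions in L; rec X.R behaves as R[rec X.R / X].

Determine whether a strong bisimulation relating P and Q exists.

LTS(P): 3 reachable states
  s0 = (a.(a.0 + 0\{b} + (a.0 + c.0) + a.0))\{b,c} ⊢ -a-> s1
  s1 = (a.0 + 0\{b} + (a.0 + c.0) + a.0)\{b,c} ⊢ -a-> s2
  s2 = 0\{b,c} ⊢ stopped
LTS(Q): 3 reachable states
  t0 = (a.(a.0 + 0\{b} + (a.0 + c.0)))\{b,c} ⊢ -a-> t1
  t1 = (a.0 + 0\{b} + (a.0 + c.0))\{b,c} ⊢ -a-> t2
  t2 = 0\{b,c} ⊢ stopped
Bisimilarity quotient blocks:
  B0 = {s0, t0}
  B1 = {s1, t1}
  B2 = {s2, t2}
s0 ∈ B0, t0 ∈ B0 → same block

bisimilar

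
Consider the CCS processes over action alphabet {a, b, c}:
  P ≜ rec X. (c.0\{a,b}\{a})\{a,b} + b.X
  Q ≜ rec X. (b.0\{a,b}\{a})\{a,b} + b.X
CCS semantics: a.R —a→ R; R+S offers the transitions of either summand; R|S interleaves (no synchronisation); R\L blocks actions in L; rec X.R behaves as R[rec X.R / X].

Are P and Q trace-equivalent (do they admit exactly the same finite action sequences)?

traces(P) ≠ traces(Q) — witness ⟨c⟩

Reachable graph of P (2 states):
  u0 = rec X. (c.0\{a,b}\{a})\{a,b} + b.X | —b→ u0, —c→ u1
  u1 = 0\{a,b}\{a}\{a,b} | (no moves)
Reachable graph of Q (1 states):
  v0 = rec X. (b.0\{a,b}\{a})\{a,b} + b.X | —b→ v0
Run σ = ⟨c⟩ on P: start {u0}
  [1] c ⇒ {u1}
  ✓ P
Run σ = ⟨c⟩ on Q: start {v0}
  [1] c ⇒ no successor for Q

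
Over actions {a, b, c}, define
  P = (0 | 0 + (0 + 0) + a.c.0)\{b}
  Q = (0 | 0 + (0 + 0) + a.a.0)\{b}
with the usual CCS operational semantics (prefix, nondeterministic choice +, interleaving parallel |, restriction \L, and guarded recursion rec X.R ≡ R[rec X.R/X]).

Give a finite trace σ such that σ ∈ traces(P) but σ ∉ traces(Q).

ac

Reachable graph of P (3 states):
  p0 = (0 | 0 + (0 + 0) + a.c.0)\{b} has moves =a=> p1
  p1 = (c.0)\{b} has moves =c=> p2
  p2 = 0\{b} has moves (no moves)
Reachable graph of Q (3 states):
  q0 = (0 | 0 + (0 + 0) + a.a.0)\{b} has moves =a=> q1
  q1 = (a.0)\{b} has moves =a=> q2
  q2 = 0\{b} has moves (no moves)
Trace ⟨ac⟩ through P, begin at {p0}:
  [1] a ⇒ {p1}
  [2] c ⇒ {p2}
  P completes σ.
Trace ⟨ac⟩ through Q, begin at {q0}:
  [1] a ⇒ {q1}
  [2] c ⇒ ∅ (Q stuck)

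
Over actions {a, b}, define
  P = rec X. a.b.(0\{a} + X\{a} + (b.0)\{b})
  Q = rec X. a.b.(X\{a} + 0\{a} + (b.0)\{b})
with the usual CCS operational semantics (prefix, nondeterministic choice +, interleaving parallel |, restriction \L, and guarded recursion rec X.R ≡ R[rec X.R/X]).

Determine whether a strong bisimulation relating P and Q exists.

P ~ Q

LTS(P): 3 reachable states
  p0 = rec X. a.b.(0\{a} + X\{a} + (b.0)\{b}) :: ··a··> p1
  p1 = b.(0\{a} + (rec X. a.b.(0\{a} + X\{a} + (b.0)\{b}))\{a} + (b.0)\{b}) :: ··b··> p2
  p2 = 0\{a} + (rec X. a.b.(0\{a} + X\{a} + (b.0)\{b}))\{a} + (b.0)\{b} :: (no moves)
LTS(Q): 3 reachable states
  q0 = rec X. a.b.(X\{a} + 0\{a} + (b.0)\{b}) :: ··a··> q1
  q1 = b.((rec X. a.b.(X\{a} + 0\{a} + (b.0)\{b}))\{a} + 0\{a} + (b.0)\{b}) :: ··b··> q2
  q2 = (rec X. a.b.(X\{a} + 0\{a} + (b.0)\{b}))\{a} + 0\{a} + (b.0)\{b} :: (no moves)
Bisimilarity quotient blocks:
  B0 = {p0, q0}
  B1 = {p1, q1}
  B2 = {p2, q2}
p0 ∈ B0, q0 ∈ B0 → same block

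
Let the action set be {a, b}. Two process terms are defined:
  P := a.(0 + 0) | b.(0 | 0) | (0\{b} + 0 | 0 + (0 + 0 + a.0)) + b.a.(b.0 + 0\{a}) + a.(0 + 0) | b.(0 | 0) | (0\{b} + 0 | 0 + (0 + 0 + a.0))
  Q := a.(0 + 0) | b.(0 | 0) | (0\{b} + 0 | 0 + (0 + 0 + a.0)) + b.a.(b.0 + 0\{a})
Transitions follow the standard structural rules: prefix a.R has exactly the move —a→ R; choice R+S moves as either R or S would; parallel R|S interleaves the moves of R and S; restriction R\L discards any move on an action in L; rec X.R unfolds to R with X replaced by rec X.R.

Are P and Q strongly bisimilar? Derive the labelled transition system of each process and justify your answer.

bisimilar

P's transition system — 11 states:
  u0 = a.(0 + 0) | b.(0 | 0) | (0\{b} + 0 | 0 + (0 + 0 + a.0)) + b.a.(b.0 + 0\{a}) + a.(0 + 0) | b.(0 | 0) | (0\{b} + 0 | 0 + (0 + 0 + a.0)) → —a→ u1, —a→ u2, —b→ u3, —b→ u4
  u1 = (0 + 0) | b.(0 | 0) | (0\{b} + 0 | 0 + (0 + 0 + a.0)) → —a→ u5, —b→ u6
  u2 = a.(0 + 0) | b.(0 | 0) | 0 → —a→ u5, —b→ u7
  u3 = a.(0 + 0) | (0 | 0) | (0\{b} + 0 | 0 + (0 + 0 + a.0)) → —a→ u6, —a→ u7
  u4 = a.(b.0 + 0\{a}) → —a→ u8
  u5 = (0 + 0) | b.(0 | 0) | 0 → —b→ u9
  u6 = (0 + 0) | (0 | 0) | (0\{b} + 0 | 0 + (0 + 0 + a.0)) → —a→ u9
  u7 = a.(0 + 0) | (0 | 0) | 0 → —a→ u9
  u8 = b.0 + 0\{a} → —b→ u10
  u9 = (0 + 0) | (0 | 0) | 0 → ∅
  u10 = 0 → ∅
Q's transition system — 11 states:
  v0 = a.(0 + 0) | b.(0 | 0) | (0\{b} + 0 | 0 + (0 + 0 + a.0)) + b.a.(b.0 + 0\{a}) → —a→ v1, —a→ v2, —b→ v3, —b→ v4
  v1 = (0 + 0) | b.(0 | 0) | (0\{b} + 0 | 0 + (0 + 0 + a.0)) → —a→ v5, —b→ v6
  v2 = a.(0 + 0) | b.(0 | 0) | 0 → —a→ v5, —b→ v7
  v3 = a.(0 + 0) | (0 | 0) | (0\{b} + 0 | 0 + (0 + 0 + a.0)) → —a→ v6, —a→ v7
  v4 = a.(b.0 + 0\{a}) → —a→ v8
  v5 = (0 + 0) | b.(0 | 0) | 0 → —b→ v9
  v6 = (0 + 0) | (0 | 0) | (0\{b} + 0 | 0 + (0 + 0 + a.0)) → —a→ v9
  v7 = a.(0 + 0) | (0 | 0) | 0 → —a→ v9
  v8 = b.0 + 0\{a} → —b→ v10
  v9 = (0 + 0) | (0 | 0) | 0 → ∅
  v10 = 0 → ∅
Bisimilarity quotient blocks:
  B0 = {u0, v0}
  B1 = {u1, u2, v1, v2}
  B2 = {u6, u7, v6, v7}
  B3 = {u10, u9, v10, v9}
  B4 = {u5, u8, v5, v8}
  B5 = {u4, v4}
  B6 = {u3, v3}
u0 ∈ B0, v0 ∈ B0 → same block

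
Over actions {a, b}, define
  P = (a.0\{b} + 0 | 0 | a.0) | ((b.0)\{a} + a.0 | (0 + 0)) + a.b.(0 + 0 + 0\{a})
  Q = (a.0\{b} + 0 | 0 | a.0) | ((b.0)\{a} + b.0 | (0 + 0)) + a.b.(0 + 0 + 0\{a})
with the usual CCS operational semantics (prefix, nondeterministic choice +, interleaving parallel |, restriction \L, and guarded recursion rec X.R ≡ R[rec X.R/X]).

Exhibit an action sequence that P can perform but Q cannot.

aa

Reachable graph of P (11 states):
  m0 = (a.0\{b} + 0 | 0 | a.0) | ((b.0)\{a} + a.0 | (0 + 0)) + a.b.(0 + 0 + 0\{a}) | —a→ m1, —a→ m2, —a→ m3, —a→ m4, —b→ m5
  m1 = (a.0\{b} + 0 | 0 | a.0) | (0 | (0 + 0)) | —a→ m6, —a→ m7
  m2 = 0 | 0 | 0 | ((b.0)\{a} + a.0 | (0 + 0)) | —a→ m6, —b→ m8
  m3 = 0\{b} | ((b.0)\{a} + a.0 | (0 + 0)) | —a→ m7, —b→ m9
  m4 = b.(0 + 0 + 0\{a}) | —b→ m10
  m5 = (a.0\{b} + 0 | 0 | a.0) | 0\{a} | —a→ m8, —a→ m9
  m6 = 0 | 0 | 0 | (0 | (0 + 0)) | stopped
  m7 = 0\{b} | (0 | (0 + 0)) | stopped
  m8 = 0 | 0 | 0 | 0\{a} | stopped
  m9 = 0\{b} | 0\{a} | stopped
  m10 = 0 + 0 + 0\{a} | stopped
Reachable graph of Q (11 states):
  n0 = (a.0\{b} + 0 | 0 | a.0) | ((b.0)\{a} + b.0 | (0 + 0)) + a.b.(0 + 0 + 0\{a}) | —a→ n1, —a→ n2, —a→ n3, —b→ n4, —b→ n5
  n1 = 0 | 0 | 0 | ((b.0)\{a} + b.0 | (0 + 0)) | —b→ n6, —b→ n7
  n2 = 0\{b} | ((b.0)\{a} + b.0 | (0 + 0)) | —b→ n8, —b→ n9
  n3 = b.(0 + 0 + 0\{a}) | —b→ n10
  n4 = (a.0\{b} + 0 | 0 | a.0) | (0 | (0 + 0)) | —a→ n6, —a→ n8
  n5 = (a.0\{b} + 0 | 0 | a.0) | 0\{a} | —a→ n7, —a→ n9
  n6 = 0 | 0 | 0 | (0 | (0 + 0)) | stopped
  n7 = 0 | 0 | 0 | 0\{a} | stopped
  n8 = 0\{b} | (0 | (0 + 0)) | stopped
  n9 = 0\{b} | 0\{a} | stopped
  n10 = 0 + 0 + 0\{a} | stopped
Trace ⟨aa⟩ through P, begin at {m0}:
  after a @ step 1: {m1, m2, m3, m4}
  after a @ step 2: {m6, m7}
  — P admits the full trace.
Trace ⟨aa⟩ through Q, begin at {n0}:
  after a @ step 1: {n1, n2, n3}
  after a @ step 2: ∅ (Q stuck)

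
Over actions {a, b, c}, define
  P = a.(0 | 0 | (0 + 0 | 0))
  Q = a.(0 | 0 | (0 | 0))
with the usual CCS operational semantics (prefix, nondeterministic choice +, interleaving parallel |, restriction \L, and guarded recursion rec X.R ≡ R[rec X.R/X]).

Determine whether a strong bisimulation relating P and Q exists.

bisimilar

Reachable graph of P (2 states):
  u0 = a.(0 | 0 | (0 + 0 | 0)) | =a=> u1
  u1 = 0 | 0 | (0 + 0 | 0) | ∅
Reachable graph of Q (2 states):
  v0 = a.(0 | 0 | (0 | 0)) | =a=> v1
  v1 = 0 | 0 | (0 | 0) | ∅
Partition-refinement fixed point:
  B0 = {u0, v0}
  B1 = {u1, v1}
u0 ∈ B0, v0 ∈ B0 → same block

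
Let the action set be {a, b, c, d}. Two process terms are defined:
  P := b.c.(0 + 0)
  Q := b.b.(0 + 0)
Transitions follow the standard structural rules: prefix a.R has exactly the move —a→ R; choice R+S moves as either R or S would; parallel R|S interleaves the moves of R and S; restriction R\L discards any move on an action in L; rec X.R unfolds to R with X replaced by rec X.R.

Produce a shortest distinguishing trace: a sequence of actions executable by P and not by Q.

Reachable graph of P (3 states):
  p0 = b.c.(0 + 0) → ··b··> p1
  p1 = c.(0 + 0) → ··c··> p2
  p2 = 0 + 0 → (no moves)
Reachable graph of Q (3 states):
  q0 = b.b.(0 + 0) → ··b··> q1
  q1 = b.(0 + 0) → ··b··> q2
  q2 = 0 + 0 → (no moves)
Run σ = ⟨bc⟩ on P: start {p0}
  after b @ step 1: {p1}
  after c @ step 2: {p2}
  P completes σ.
Run σ = ⟨bc⟩ on Q: start {q0}
  after b @ step 1: {q1}
  after c @ step 2: ∅  — Q cannot continue

bc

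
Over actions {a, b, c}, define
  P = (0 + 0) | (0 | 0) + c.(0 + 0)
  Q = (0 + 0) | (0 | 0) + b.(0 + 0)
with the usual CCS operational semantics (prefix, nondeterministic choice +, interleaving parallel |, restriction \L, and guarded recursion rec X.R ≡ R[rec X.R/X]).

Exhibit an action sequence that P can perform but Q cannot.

Reachable graph of P (2 states):
  p0 = (0 + 0) | (0 | 0) + c.(0 + 0) ⊢ =c=> p1
  p1 = 0 + 0 ⊢ ·
Reachable graph of Q (2 states):
  q0 = (0 + 0) | (0 | 0) + b.(0 + 0) ⊢ =b=> q1
  q1 = 0 + 0 ⊢ ·
Run σ = ⟨c⟩ on P: start {p0}
  step 1 (c): {p1}
  P completes σ.
Run σ = ⟨c⟩ on Q: start {q0}
  step 1 (c): ∅ (Q stuck)

c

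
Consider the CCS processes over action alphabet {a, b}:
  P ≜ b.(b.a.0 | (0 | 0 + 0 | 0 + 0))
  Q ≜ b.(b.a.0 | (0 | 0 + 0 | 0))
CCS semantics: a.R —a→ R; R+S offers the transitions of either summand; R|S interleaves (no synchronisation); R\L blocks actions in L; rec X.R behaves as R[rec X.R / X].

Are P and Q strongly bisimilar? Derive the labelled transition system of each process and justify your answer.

bisimilar

Reachable graph of P (4 states):
  s0 = b.(b.a.0 | (0 | 0 + 0 | 0 + 0)) → -b-> s1
  s1 = b.a.0 | (0 | 0 + 0 | 0 + 0) → -b-> s2
  s2 = a.0 | (0 | 0 + 0 | 0 + 0) → -a-> s3
  s3 = 0 | (0 | 0 + 0 | 0 + 0) → (no moves)
Reachable graph of Q (4 states):
  t0 = b.(b.a.0 | (0 | 0 + 0 | 0)) → -b-> t1
  t1 = b.a.0 | (0 | 0 + 0 | 0) → -b-> t2
  t2 = a.0 | (0 | 0 + 0 | 0) → -a-> t3
  t3 = 0 | (0 | 0 + 0 | 0) → (no moves)
Partition-refinement fixed point:
  B0 = {s0, t0}
  B1 = {s1, t1}
  B2 = {s2, t2}
  B3 = {s3, t3}
s0 ∈ B0, t0 ∈ B0 → same block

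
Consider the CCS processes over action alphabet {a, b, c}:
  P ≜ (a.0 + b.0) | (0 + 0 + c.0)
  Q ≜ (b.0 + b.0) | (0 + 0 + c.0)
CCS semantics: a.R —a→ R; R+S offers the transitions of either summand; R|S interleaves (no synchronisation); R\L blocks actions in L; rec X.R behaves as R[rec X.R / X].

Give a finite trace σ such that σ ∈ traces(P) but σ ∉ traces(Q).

a

P's transition system — 4 states:
  s0 = (a.0 + b.0) | (0 + 0 + c.0) → —a→ s1, —b→ s1, —c→ s2
  s1 = 0 | (0 + 0 + c.0) → —c→ s3
  s2 = (a.0 + b.0) | 0 → —a→ s3, —b→ s3
  s3 = 0 | 0 → ·
Q's transition system — 4 states:
  t0 = (b.0 + b.0) | (0 + 0 + c.0) → —b→ t1, —c→ t2
  t1 = 0 | (0 + 0 + c.0) → —c→ t3
  t2 = (b.0 + b.0) | 0 → —b→ t3
  t3 = 0 | 0 → ·
Executing a from P (initial set {s0}):
  [1] a ⇒ {s1}
  P completes σ.
Executing a from Q (initial set {t0}):
  [1] a ⇒ ∅ (Q stuck)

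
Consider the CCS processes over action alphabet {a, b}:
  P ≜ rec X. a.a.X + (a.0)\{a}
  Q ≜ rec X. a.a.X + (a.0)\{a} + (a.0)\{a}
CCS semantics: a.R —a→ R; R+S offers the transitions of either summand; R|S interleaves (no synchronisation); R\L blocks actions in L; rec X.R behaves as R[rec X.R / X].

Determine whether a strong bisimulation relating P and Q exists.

P's transition system — 2 states:
  p0 = rec X. a.a.X + (a.0)\{a} :: =a=> p1
  p1 = a.(rec X. a.a.X + (a.0)\{a}) :: =a=> p0
Q's transition system — 2 states:
  q0 = rec X. a.a.X + (a.0)\{a} + (a.0)\{a} :: =a=> q1
  q1 = a.(rec X. a.a.X + (a.0)\{a} + (a.0)\{a}) :: =a=> q0
Bisimilarity quotient blocks:
  B0 = {p0, p1, q0, q1}
p0 ∈ B0, q0 ∈ B0 → same block

P ~ Q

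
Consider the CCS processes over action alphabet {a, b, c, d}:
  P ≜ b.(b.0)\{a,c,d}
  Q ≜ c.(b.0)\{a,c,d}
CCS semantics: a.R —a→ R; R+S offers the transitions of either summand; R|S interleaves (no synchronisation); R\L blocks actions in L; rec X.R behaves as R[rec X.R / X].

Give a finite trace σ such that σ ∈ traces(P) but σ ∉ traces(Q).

b

P's transition system — 3 states:
  s0 = b.(b.0)\{a,c,d} :: --b--▸ s1
  s1 = (b.0)\{a,c,d} :: --b--▸ s2
  s2 = 0\{a,c,d} :: ∅
Q's transition system — 3 states:
  t0 = c.(b.0)\{a,c,d} :: --c--▸ t1
  t1 = (b.0)\{a,c,d} :: --b--▸ t2
  t2 = 0\{a,c,d} :: ∅
Run σ = ⟨b⟩ on P: start {s0}
  after b @ step 1: {s1}
  P completes σ.
Run σ = ⟨b⟩ on Q: start {t0}
  after b @ step 1: ∅  — Q cannot continue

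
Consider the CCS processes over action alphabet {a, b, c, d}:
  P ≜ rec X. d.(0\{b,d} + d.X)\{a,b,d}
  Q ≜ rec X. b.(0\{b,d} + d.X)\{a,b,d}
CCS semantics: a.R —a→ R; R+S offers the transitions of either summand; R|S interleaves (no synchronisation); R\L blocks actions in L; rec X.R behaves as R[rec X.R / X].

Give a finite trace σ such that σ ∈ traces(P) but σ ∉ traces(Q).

P's transition system — 2 states:
  p0 = rec X. d.(0\{b,d} + d.X)\{a,b,d} ⊢ -d-> p1
  p1 = (0\{b,d} + d.(rec X. d.(0\{b,d} + d.X)\{a,b,d}))\{a,b,d} ⊢ ·
Q's transition system — 2 states:
  q0 = rec X. b.(0\{b,d} + d.X)\{a,b,d} ⊢ -b-> q1
  q1 = (0\{b,d} + d.(rec X. b.(0\{b,d} + d.X)\{a,b,d}))\{a,b,d} ⊢ ·
Trace ⟨d⟩ through P, begin at {p0}:
  after d @ step 1: {p1}
  — P admits the full trace.
Trace ⟨d⟩ through Q, begin at {q0}:
  after d @ step 1: no successor for Q

d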